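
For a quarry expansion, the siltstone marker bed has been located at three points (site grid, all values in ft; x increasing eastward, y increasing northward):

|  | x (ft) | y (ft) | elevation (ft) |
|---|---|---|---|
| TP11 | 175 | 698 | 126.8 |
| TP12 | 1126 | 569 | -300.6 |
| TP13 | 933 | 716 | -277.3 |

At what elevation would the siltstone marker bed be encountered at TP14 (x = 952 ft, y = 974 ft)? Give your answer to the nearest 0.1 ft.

Let the plane be z = a·x + b·y + c.
TP12−TP11: 951a − 129b = −427.4;  TP13−TP11: 758a + 18b = −404.1.
Solving gives a = −0.520645, b = −0.525064.
Then c = 126.8 − a·175 − b·698 = 584.41.
At (952, 974): z = −495.7 − 511.4 + 584.41 = -422.7 ft.

-422.7 ft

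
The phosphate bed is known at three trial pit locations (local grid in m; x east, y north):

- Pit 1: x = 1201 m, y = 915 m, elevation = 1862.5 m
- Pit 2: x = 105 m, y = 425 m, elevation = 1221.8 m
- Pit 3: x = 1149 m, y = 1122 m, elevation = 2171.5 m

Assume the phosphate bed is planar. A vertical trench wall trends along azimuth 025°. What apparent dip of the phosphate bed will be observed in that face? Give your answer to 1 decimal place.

52.5°

Two edge vectors: Pit 1→Pit 2 = (-1096, -490, -640.7), Pit 1→Pit 3 = (-52, 207, 309).
Normal n = (Pit 1→Pit 2) × (Pit 1→Pit 3) = (-18785.1, 371980.4, -252352).
So ∂z/∂x = −n_x/n_z = −0.07444 and ∂z/∂y = −n_y/n_z = 1.47405.
Unit vector along 025° is (sin 25°, cos 25°) = (0.4226, 0.9063).
Slope in that direction = a·(0.4226) + b·(0.9063) = 1.30449.
Apparent dip = arctan|1.30449| = 52.5° (true dip is 55.9°, so apparent ≤ true as expected).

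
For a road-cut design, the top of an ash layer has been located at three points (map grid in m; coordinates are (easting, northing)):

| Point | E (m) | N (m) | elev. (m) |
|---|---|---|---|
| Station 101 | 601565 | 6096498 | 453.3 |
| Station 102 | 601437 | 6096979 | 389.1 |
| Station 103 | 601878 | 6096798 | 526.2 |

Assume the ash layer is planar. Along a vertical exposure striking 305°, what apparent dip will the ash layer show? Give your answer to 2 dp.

15.01°

Let the plane be z = a·E + b·N + c.
Station 102−Station 101: −128a + 481b = −64.2;  Station 103−Station 101: 313a + 300b = 72.9.
Solving gives a = 0.28750, b = −0.05696.
Unit vector along 305° is (sin 305°, cos 305°) = (-0.8192, 0.5736).
Slope in that direction = a·(-0.8192) + b·(0.5736) = −0.26818.
Apparent dip = arctan|0.26818| = 15.01° (true dip is 16.3°, so apparent ≤ true as expected).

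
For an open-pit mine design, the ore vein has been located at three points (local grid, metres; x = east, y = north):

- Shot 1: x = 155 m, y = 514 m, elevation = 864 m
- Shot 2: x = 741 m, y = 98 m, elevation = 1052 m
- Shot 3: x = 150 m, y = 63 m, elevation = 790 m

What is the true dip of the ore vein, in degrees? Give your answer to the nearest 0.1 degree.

Two edge vectors: Shot 1→Shot 2 = (586, -416, 188), Shot 1→Shot 3 = (-5, -451, -74).
Normal n = (Shot 1→Shot 2) × (Shot 1→Shot 3) = (115572, 42424, -266366).
So ∂z/∂x = −n_x/n_z = 0.43388 and ∂z/∂y = −n_y/n_z = 0.15927.
Gradient magnitude |∇z| = √(a² + b²) = √(0.18826 + 0.02537) = 0.46219.
True dip = arctan(0.46219) = 24.8°, dipping toward WSW (azimuth ≈ 250°).

24.8°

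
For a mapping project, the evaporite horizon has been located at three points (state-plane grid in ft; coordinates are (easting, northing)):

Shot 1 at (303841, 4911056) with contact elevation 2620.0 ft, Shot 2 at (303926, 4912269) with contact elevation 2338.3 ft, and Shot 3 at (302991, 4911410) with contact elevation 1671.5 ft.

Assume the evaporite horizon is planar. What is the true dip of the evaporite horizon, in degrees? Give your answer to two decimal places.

Two edge vectors: Shot 1→Shot 2 = (85, 1213, -281.7), Shot 1→Shot 3 = (-850, 354, -948.5).
Normal n = (Shot 1→Shot 2) × (Shot 1→Shot 3) = (-1050808.7, 320067.5, 1061140).
So ∂z/∂E = −n_x/n_z = 0.99026 and ∂z/∂N = −n_y/n_z = −0.30163.
Gradient magnitude |∇z| = √(a² + b²) = √(0.98062 + 0.09098) = 1.03518.
True dip = arctan(1.03518) = 45.99°, dipping toward WNW (azimuth ≈ 287°).

45.99°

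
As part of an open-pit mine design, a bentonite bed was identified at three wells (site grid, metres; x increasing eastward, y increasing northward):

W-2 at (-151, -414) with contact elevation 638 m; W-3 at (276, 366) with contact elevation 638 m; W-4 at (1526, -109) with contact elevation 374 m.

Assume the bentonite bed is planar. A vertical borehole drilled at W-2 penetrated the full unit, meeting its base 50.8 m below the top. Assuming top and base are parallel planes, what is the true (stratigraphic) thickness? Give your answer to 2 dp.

Let the plane be z = a·x + b·y + c.
W-3−W-2: 427a + 780b = 0;  W-4−W-2: 1677a + 305b = −264.
Solving gives a = −0.17483, b = 0.09571.
|∇z| = √(a²+b²) = 0.19931, so dip δ = arctan(0.19931) = 11.27°.
True thickness = vertical thickness × cos δ = 50.8 × cos 11.27° = 49.82 m.

49.82 m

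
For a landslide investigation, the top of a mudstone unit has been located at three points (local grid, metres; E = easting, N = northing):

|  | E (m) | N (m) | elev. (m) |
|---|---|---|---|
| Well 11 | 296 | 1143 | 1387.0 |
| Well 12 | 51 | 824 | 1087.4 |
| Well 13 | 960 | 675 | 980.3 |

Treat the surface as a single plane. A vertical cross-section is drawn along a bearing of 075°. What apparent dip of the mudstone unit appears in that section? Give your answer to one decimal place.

15.0°

Two edge vectors: Well 11→Well 12 = (-245, -319, -299.6), Well 11→Well 13 = (664, -468, -406.7).
Normal n = (Well 11→Well 12) × (Well 11→Well 13) = (-10475.5, -298575.9, 326476).
So ∂z/∂E = −n_x/n_z = 0.03209 and ∂z/∂N = −n_y/n_z = 0.91454.
Unit vector along 075° is (sin 75°, cos 75°) = (0.9659, 0.2588).
Slope in that direction = a·(0.9659) + b·(0.2588) = 0.26769.
Apparent dip = arctan|0.26769| = 15.0° (true dip is 42.5°, so apparent ≤ true as expected).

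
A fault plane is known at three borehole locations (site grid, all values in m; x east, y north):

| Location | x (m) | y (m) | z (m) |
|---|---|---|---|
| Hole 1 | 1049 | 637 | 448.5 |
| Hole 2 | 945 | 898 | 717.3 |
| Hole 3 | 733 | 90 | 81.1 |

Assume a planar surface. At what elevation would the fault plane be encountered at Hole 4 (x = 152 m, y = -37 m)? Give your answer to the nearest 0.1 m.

Let the plane be z = a·x + b·y + c.
Hole 2−Hole 1: −104a + 261b = 268.8;  Hole 3−Hole 1: −316a − 547b = −367.4.
Solving gives a = −0.366969, b = 0.883660.
Then c = 448.5 − a·1049 − b·637 = 270.56.
At (152, -37): z = −55.8 − 32.7 + 270.56 = 182.1 m.

182.1 m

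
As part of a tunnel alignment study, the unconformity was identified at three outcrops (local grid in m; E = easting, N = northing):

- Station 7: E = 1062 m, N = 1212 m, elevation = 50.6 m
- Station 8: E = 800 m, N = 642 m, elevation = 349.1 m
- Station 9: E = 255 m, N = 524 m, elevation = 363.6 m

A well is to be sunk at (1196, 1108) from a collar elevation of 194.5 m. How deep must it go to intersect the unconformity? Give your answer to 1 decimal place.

Two edge vectors: Station 7→Station 8 = (-262, -570, 298.5), Station 7→Station 9 = (-807, -688, 313).
Normal n = (Station 7→Station 8) × (Station 7→Station 9) = (26958, -158883.5, -279734).
So ∂z/∂E = −n_x/n_z = 0.096370 and ∂z/∂N = −n_y/n_z = −0.567981.
Intercept c from Station 7: 50.6 − 102.35 + 688.39 = 636.65.
At (1196, 1108): z_contact = 115.26 − 629.32 + 636.65 = 122.58 m.
Depth below ground = 194.5 − 122.58 = 71.9 m.

71.9 m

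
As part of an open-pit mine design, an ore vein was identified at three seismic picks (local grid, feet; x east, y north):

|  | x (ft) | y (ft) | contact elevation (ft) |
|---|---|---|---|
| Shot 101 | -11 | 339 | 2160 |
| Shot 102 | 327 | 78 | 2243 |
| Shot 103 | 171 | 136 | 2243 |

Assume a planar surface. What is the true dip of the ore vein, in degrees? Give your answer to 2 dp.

33.20°

Two edge vectors: Shot 101→Shot 102 = (338, -261, 83), Shot 101→Shot 103 = (182, -203, 83).
Normal n = (Shot 101→Shot 102) × (Shot 101→Shot 103) = (-4814, -12948, -21112).
So ∂z/∂x = −n_x/n_z = −0.22802 and ∂z/∂y = −n_y/n_z = −0.61330.
Gradient magnitude |∇z| = √(a² + b²) = √(0.05199 + 0.37614) = 0.65432.
True dip = arctan(0.65432) = 33.20°, dipping toward NNE (azimuth ≈ 020°).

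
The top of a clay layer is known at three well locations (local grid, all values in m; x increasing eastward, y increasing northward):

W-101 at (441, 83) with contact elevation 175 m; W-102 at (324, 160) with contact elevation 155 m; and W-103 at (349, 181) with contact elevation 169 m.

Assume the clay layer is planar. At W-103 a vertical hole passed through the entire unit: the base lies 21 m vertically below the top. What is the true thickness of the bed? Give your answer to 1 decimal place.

19.3 m

Let the plane be z = a·x + b·y + c.
W-102−W-101: −117a + 77b = −20;  W-103−W-101: −92a + 98b = −6.
Solving gives a = 0.34185, b = 0.25970.
|∇z| = √(a²+b²) = 0.42931, so dip δ = arctan(0.42931) = 23.23°.
True thickness = vertical thickness × cos δ = 21 × cos 23.23° = 19.3 m.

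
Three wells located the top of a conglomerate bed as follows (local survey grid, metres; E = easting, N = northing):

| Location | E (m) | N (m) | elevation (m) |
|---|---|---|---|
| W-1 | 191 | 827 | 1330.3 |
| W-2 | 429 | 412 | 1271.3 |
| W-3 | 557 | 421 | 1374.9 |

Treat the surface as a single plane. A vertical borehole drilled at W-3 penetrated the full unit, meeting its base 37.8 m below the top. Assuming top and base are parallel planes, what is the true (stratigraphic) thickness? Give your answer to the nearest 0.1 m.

27.2 m

Let the plane be z = a·E + b·N + c.
W-2−W-1: 238a − 415b = −59;  W-3−W-1: 366a − 406b = 44.6.
Solving gives a = 0.76839, b = 0.58284.
|∇z| = √(a²+b²) = 0.96443, so dip δ = arctan(0.96443) = 43.96°.
True thickness = vertical thickness × cos δ = 37.8 × cos 43.96° = 27.2 m.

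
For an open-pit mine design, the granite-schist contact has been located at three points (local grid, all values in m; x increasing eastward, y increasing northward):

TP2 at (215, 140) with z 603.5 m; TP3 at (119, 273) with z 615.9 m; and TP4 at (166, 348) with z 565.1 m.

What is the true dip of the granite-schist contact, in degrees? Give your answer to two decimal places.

Let the plane be z = a·x + b·y + c.
TP3−TP2: −96a + 133b = 12.4;  TP4−TP2: −49a + 208b = −38.4.
Solving gives a = −0.57144, b = −0.31923.
Gradient magnitude |∇z| = √(a² + b²) = √(0.32654 + 0.10191) = 0.65456.
True dip = arctan(0.65456) = 33.21°, dipping toward ENE (azimuth ≈ 061°).

33.21°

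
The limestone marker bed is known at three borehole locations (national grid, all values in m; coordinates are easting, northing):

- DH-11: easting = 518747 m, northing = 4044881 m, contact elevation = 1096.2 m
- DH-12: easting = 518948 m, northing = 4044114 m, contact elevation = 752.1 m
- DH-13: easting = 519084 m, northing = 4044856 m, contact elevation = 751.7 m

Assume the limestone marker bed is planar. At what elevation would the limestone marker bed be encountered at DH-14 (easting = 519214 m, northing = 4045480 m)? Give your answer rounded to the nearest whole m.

Let the plane be z = a·easting + b·northing + c.
DH-12−DH-11: 201a − 767b = −344.1;  DH-13−DH-11: 337a − 25b = −344.5.
Solving gives a = −1.00858144, b = 0.18432220.
Then c = 1096.2 − a·518747 − b·4044881 = −221266.59.
At (519214, 4045480): z = −523669.6 + 745671.8 − 221266.59 = 735.6 m.

736 m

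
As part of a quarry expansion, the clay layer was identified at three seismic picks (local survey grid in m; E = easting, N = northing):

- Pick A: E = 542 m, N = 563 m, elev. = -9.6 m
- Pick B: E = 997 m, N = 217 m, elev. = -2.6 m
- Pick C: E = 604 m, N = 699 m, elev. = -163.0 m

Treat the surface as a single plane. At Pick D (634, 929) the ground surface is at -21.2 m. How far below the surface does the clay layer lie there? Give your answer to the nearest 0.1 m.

Two edge vectors: Pick A→Pick B = (455, -346, 7), Pick A→Pick C = (62, 136, -153.4).
Normal n = (Pick A→Pick B) × (Pick A→Pick C) = (52124.4, 70231, 83332).
So ∂z/∂E = −n_x/n_z = −0.62550 and ∂z/∂N = −n_y/n_z = −0.84279.
Intercept c from Pick A: -9.6 + 339.02 + 474.49 = 803.91.
At (634, 929): z_contact = −396.57 − 782.95 + 803.91 = -375.61 m.
Depth below ground = -21.2 − (-375.61) = 354.4 m.

354.4 m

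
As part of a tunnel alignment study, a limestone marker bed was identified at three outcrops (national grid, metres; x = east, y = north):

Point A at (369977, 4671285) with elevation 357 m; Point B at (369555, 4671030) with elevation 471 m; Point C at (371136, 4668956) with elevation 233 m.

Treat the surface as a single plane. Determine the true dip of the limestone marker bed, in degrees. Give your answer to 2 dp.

13.53°

Let the plane be z = a·x + b·y + c.
Point B−Point A: −422a − 255b = 114;  Point C−Point A: 1159a − 2329b = −124.
Solving gives a = −0.23242, b = −0.06242.
Gradient magnitude |∇z| = √(a² + b²) = √(0.05402 + 0.00390) = 0.24066.
True dip = arctan(0.24066) = 13.53°, dipping toward ENE (azimuth ≈ 075°).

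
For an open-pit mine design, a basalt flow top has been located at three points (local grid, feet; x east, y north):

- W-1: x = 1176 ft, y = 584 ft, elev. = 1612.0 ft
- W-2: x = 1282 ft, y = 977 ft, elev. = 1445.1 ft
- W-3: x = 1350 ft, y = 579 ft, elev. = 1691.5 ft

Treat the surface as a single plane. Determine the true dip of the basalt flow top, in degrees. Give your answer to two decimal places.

Two edge vectors: W-1→W-2 = (106, 393, -166.9), W-1→W-3 = (174, -5, 79.5).
Normal n = (W-1→W-2) × (W-1→W-3) = (30409, -37467.6, -68912).
So ∂z/∂x = −n_x/n_z = 0.44127 and ∂z/∂y = −n_y/n_z = −0.54370.
Gradient magnitude |∇z| = √(a² + b²) = √(0.19472 + 0.29561) = 0.70024.
True dip = arctan(0.70024) = 35.00°, dipping toward NW (azimuth ≈ 321°).

35.00°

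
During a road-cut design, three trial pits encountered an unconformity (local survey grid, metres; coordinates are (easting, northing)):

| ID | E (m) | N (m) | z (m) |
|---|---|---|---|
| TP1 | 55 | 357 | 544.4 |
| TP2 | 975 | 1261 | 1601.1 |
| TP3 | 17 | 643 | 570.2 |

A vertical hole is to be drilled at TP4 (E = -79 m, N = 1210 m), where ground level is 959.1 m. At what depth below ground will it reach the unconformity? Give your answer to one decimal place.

357.1 m

Let the plane be z = a·E + b·N + c.
TP2−TP1: 920a + 904b = 1056.7;  TP3−TP1: −38a + 286b = 25.8.
Solving gives a = 0.937544, b = 0.214779.
Then c = 544.4 − a·55 − b·357 = 416.16.
At (-79, 1210): z_contact = −74.07 + 259.88 + 416.16 = 601.98 m.
Depth below ground = 959.1 − 601.98 = 357.1 m.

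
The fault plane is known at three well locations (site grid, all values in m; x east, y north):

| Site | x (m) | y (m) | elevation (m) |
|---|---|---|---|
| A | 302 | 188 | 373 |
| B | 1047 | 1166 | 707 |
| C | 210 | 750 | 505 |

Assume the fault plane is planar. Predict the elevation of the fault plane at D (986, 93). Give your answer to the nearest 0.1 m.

427.7 m

Let the plane be z = a·x + b·y + c.
B−A: 745a + 978b = 334;  C−A: −92a + 562b = 132.
Solving gives a = 0.115227, b = 0.253738.
Then c = 373 − a·302 − b·188 = 290.50.
At (986, 93): z = 113.6 + 23.6 + 290.50 = 427.7 m.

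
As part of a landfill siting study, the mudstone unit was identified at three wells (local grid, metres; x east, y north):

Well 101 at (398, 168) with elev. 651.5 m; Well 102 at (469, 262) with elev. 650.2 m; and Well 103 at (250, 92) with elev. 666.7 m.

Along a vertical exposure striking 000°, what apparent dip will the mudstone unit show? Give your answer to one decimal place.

Two edge vectors: Well 101→Well 102 = (71, 94, -1.3), Well 101→Well 103 = (-148, -76, 15.2).
Normal n = (Well 101→Well 102) × (Well 101→Well 103) = (1330, -886.8, 8516).
So ∂z/∂x = −n_x/n_z = −0.15618 and ∂z/∂y = −n_y/n_z = 0.10413.
Unit vector along 000° is (sin 0°, cos 0°) = (0.0000, 1.0000).
Slope in that direction = a·(0.0000) + b·(1.0000) = 0.10413.
Apparent dip = arctan|0.10413| = 5.9° (true dip is 10.6°, so apparent ≤ true as expected).

5.9°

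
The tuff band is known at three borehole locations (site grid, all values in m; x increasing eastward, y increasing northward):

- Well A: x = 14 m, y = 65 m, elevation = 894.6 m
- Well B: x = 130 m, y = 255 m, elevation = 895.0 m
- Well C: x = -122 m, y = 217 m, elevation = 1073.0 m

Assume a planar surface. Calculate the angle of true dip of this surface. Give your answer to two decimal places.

Two edge vectors: Well A→Well B = (116, 190, 0.4), Well A→Well C = (-136, 152, 178.4).
Normal n = (Well A→Well B) × (Well A→Well C) = (33835.2, -20748.8, 43472).
So ∂z/∂x = −n_x/n_z = −0.77832 and ∂z/∂y = −n_y/n_z = 0.47729.
Gradient magnitude |∇z| = √(a² + b²) = √(0.60578 + 0.22781) = 0.91301.
True dip = arctan(0.91301) = 42.40°, dipping toward ESE (azimuth ≈ 122°).

42.40°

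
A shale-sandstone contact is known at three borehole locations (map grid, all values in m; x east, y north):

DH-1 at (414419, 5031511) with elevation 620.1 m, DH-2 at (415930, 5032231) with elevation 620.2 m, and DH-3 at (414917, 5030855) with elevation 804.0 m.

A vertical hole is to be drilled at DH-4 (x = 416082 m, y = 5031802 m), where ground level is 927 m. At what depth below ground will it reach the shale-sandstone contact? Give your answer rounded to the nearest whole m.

Two edge vectors: DH-1→DH-2 = (1511, 720, 0.1), DH-1→DH-3 = (498, -656, 183.9).
Normal n = (DH-1→DH-2) × (DH-1→DH-3) = (132473.6, -277823.1, -1349776).
So ∂z/∂x = −n_x/n_z = 0.09814488 and ∂z/∂y = −n_y/n_z = −0.20582904.
Intercept c from DH-1: 620.1 − 40673.10 + 1035631.09 = 995578.08.
At (416082, 5031802): z_contact = 40836.3 − 1035691.0 + 995578.08 = 723.4 m.
Depth below ground = 927 − 723.4 = 204 m.

204 m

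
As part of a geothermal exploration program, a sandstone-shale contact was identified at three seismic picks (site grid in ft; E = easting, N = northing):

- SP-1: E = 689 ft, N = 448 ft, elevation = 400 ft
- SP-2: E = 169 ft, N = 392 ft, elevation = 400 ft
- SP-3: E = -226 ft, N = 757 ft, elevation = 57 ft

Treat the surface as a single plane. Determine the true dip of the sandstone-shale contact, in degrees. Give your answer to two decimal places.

40.25°

Two edge vectors: SP-1→SP-2 = (-520, -56, 0), SP-1→SP-3 = (-915, 309, -343).
Normal n = (SP-1→SP-2) × (SP-1→SP-3) = (19208, -178360, -211920).
So ∂z/∂E = −n_x/n_z = 0.09064 and ∂z/∂N = −n_y/n_z = −0.84164.
Gradient magnitude |∇z| = √(a² + b²) = √(0.00822 + 0.70836) = 0.84650.
True dip = arctan(0.84650) = 40.25°, dipping toward N (azimuth ≈ 354°).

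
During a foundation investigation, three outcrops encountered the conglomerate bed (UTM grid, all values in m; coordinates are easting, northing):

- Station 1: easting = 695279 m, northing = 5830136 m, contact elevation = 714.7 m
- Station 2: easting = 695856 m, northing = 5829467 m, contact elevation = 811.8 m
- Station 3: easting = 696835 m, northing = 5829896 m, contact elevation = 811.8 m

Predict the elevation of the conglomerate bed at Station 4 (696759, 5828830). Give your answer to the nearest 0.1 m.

Two edge vectors: Station 1→Station 2 = (577, -669, 97.1), Station 1→Station 3 = (1556, -240, 97.1).
Normal n = (Station 1→Station 2) × (Station 1→Station 3) = (-41655.9, 95060.9, 902484).
So ∂z/∂easting = −n_x/n_z = 0.046156940 and ∂z/∂northing = −n_y/n_z = −0.105332505.
Intercept c from Station 1: 714.7 − 32091.95 + 614102.83 = 582725.58.
At (696759, 5828830): z = 32160.3 − 613965.3 + 582725.58 = 920.6 m.

920.6 m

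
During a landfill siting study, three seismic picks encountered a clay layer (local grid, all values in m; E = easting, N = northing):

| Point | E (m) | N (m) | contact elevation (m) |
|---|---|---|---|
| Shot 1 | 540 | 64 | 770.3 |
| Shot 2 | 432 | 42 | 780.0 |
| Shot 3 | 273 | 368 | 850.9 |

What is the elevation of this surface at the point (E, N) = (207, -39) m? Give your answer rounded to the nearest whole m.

Two edge vectors: Shot 1→Shot 2 = (-108, -22, 9.7), Shot 1→Shot 3 = (-267, 304, 80.6).
Normal n = (Shot 1→Shot 2) × (Shot 1→Shot 3) = (-4722, 6114.9, -38706).
So ∂z/∂E = −n_x/n_z = −0.12200 and ∂z/∂N = −n_y/n_z = 0.15798.
Intercept c from Shot 1: 770.3 + 65.88 − 10.11 = 826.07.
At (207, -39): z = −25.3 − 6.2 + 826.07 = 794.7 m.

795 m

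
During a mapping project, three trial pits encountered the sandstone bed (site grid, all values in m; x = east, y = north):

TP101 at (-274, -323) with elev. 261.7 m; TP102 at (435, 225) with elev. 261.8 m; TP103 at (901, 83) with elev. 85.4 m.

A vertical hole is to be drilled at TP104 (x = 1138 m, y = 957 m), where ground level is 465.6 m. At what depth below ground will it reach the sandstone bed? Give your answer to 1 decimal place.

Two edge vectors: TP101→TP102 = (709, 548, 0.1), TP101→TP103 = (1175, 406, -176.3).
Normal n = (TP101→TP102) × (TP101→TP103) = (-96653, 125114.2, -356046).
So ∂z/∂x = −n_x/n_z = −0.271462 and ∂z/∂y = −n_y/n_z = 0.351399.
Intercept c from TP101: 261.7 − 74.38 + 113.50 = 300.82.
At (1138, 957): z_contact = −308.92 + 336.29 + 300.82 = 328.19 m.
Depth below ground = 465.6 − 328.19 = 137.4 m.

137.4 m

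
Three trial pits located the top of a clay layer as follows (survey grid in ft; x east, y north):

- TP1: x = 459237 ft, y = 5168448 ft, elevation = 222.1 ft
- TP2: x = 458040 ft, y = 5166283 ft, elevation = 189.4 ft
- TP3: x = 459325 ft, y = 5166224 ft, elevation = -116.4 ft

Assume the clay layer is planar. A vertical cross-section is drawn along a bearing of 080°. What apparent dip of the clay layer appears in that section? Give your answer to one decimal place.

Two edge vectors: TP1→TP2 = (-1197, -2165, -32.7), TP1→TP3 = (88, -2224, -338.5).
Normal n = (TP1→TP2) × (TP1→TP3) = (660127.7, -408062.1, 2852648).
So ∂z/∂x = −n_x/n_z = −0.23141 and ∂z/∂y = −n_y/n_z = 0.14305.
Unit vector along 080° is (sin 80°, cos 80°) = (0.9848, 0.1736).
Slope in that direction = a·(0.9848) + b·(0.1736) = −0.20305.
Apparent dip = arctan|0.20305| = 11.5° (true dip is 15.2°, so apparent ≤ true as expected).

11.5°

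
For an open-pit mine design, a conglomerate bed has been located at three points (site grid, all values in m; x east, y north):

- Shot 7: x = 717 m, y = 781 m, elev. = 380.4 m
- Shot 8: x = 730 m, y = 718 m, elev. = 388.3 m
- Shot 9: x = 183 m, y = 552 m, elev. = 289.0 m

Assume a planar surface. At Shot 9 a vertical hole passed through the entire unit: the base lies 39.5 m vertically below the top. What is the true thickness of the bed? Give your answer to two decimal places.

Two edge vectors: Shot 7→Shot 8 = (13, -63, 7.9), Shot 7→Shot 9 = (-534, -229, -91.4).
Normal n = (Shot 7→Shot 8) × (Shot 7→Shot 9) = (7567.3, -3030.4, -36619).
So ∂z/∂x = −n_x/n_z = 0.20665 and ∂z/∂y = −n_y/n_z = −0.08275.
|∇z| = √(a²+b²) = 0.22260, so dip δ = arctan(0.22260) = 12.55°.
True thickness = vertical thickness × cos δ = 39.5 × cos 12.55° = 38.56 m.

38.56 m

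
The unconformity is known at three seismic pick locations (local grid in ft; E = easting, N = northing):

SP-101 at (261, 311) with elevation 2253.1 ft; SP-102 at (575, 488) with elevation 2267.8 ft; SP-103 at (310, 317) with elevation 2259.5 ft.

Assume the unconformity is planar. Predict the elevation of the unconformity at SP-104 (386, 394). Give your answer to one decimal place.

2256.6 ft

Let the plane be z = a·E + b·N + c.
SP-102−SP-101: 314a + 177b = 14.7;  SP-103−SP-101: 49a + 6b = 6.4.
Solving gives a = 0.15387, b = −0.18991.
Then c = 2253.1 − a·261 − b·311 = 2272.00.
At (386, 394): z = 59.4 − 74.8 + 2272.00 = 2256.6 ft.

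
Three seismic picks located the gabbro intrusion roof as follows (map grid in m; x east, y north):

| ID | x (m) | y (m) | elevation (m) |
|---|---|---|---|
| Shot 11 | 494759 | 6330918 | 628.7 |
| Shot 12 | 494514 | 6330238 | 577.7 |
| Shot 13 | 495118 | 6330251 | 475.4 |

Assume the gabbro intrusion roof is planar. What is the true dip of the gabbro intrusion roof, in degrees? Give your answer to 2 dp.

Two edge vectors: Shot 11→Shot 12 = (-245, -680, -51), Shot 11→Shot 13 = (359, -667, -153.3).
Normal n = (Shot 11→Shot 12) × (Shot 11→Shot 13) = (70227, -55867.5, 407535).
So ∂z/∂x = −n_x/n_z = −0.17232 and ∂z/∂y = −n_y/n_z = 0.13709.
Gradient magnitude |∇z| = √(a² + b²) = √(0.02969 + 0.01879) = 0.22020.
True dip = arctan(0.22020) = 12.42°, dipping toward SE (azimuth ≈ 129°).

12.42°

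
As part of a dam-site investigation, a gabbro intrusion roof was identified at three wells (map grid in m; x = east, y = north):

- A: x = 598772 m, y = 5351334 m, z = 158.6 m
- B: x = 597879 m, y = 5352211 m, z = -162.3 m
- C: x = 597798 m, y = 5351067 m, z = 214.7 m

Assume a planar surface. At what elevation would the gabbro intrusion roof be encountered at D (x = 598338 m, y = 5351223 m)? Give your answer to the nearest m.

Let the plane be z = a·x + b·y + c.
B−A: −893a + 877b = −320.9;  C−A: −974a − 267b = 56.1.
Solving gives a = 0.03338791, b = −0.33190946.
Then c = 158.6 − a·598772 − b·5351334 = 1756325.23.
At (598338, 5351223): z = 19977.3 − 1776121.5 + 1756325.23 = 181.0 m.

181 m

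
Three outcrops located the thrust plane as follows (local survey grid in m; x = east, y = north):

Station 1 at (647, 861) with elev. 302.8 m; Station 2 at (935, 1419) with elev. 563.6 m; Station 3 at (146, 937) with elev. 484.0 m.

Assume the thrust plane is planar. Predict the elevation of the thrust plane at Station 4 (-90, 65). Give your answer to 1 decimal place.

Let the plane be z = a·x + b·y + c.
Station 2−Station 1: 288a + 558b = 260.8;  Station 3−Station 1: −501a + 76b = 181.2.
Solving gives a = −0.269663, b = 0.606564.
Then c = 302.8 − a·647 − b·861 = −44.98.
At (-90, 65): z = 24.3 + 39.4 − 44.98 = 18.7 m.

18.7 m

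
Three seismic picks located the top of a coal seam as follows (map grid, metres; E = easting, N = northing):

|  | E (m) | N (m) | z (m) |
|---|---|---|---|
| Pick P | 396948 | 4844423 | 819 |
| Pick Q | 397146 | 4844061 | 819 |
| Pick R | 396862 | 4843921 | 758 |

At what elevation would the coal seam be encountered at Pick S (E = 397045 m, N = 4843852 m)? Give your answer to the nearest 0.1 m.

782.6 m

Let the plane be z = a·E + b·N + c.
Pick Q−Pick P: 198a − 362b = 0;  Pick R−Pick P: −86a − 502b = −61.
Solving gives a = 0.169174430, b = 0.092531871.
Then c = 819 − a·396948 − b·4844423 = −514597.97.
At (397045, 4843852): z = 67169.9 + 448210.7 − 514597.97 = 782.6 m.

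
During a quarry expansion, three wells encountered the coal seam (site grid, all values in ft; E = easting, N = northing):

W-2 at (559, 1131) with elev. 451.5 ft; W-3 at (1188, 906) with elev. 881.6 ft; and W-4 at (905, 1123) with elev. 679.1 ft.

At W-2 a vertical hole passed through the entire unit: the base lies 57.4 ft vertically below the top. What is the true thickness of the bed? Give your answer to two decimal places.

47.89 ft

Let the plane be z = a·E + b·N + c.
W-3−W-2: 629a − 225b = 430.1;  W-4−W-2: 346a − 8b = 227.6.
Solving gives a = 0.65601, b = −0.07765.
|∇z| = √(a²+b²) = 0.66059, so dip δ = arctan(0.66059) = 33.45°.
True thickness = vertical thickness × cos δ = 57.4 × cos 33.45° = 47.89 ft.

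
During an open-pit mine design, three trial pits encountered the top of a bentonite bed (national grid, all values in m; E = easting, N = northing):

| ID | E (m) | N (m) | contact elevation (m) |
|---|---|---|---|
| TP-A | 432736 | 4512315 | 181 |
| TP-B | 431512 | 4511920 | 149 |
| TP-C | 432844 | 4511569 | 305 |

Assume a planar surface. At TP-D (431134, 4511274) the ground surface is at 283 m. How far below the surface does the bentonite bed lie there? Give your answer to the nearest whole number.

63 m

Let the plane be z = a·E + b·N + c.
TP-B−TP-A: −1224a − 395b = −32;  TP-C−TP-A: 108a − 746b = 124.
Solving gives a = 0.07622384, b = −0.15518475.
Then c = 181 − a·432736 − b·4512315 = 667438.69.
At (431134, 4511274): z_contact = 32862.7 − 700080.9 + 667438.69 = 220.4 m.
Depth below ground = 283 − 220.4 = 63 m.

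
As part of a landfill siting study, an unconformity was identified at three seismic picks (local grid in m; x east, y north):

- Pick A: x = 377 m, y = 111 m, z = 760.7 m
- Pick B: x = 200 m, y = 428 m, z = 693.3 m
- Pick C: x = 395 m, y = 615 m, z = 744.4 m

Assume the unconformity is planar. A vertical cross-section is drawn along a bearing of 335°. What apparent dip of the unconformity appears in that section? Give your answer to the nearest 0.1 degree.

Let the plane be z = a·x + b·y + c.
Pick B−Pick A: −177a + 317b = −67.4;  Pick C−Pick A: 18a + 504b = −16.3.
Solving gives a = 0.30346, b = −0.04318.
Unit vector along 335° is (sin 335°, cos 335°) = (-0.4226, 0.9063).
Slope in that direction = a·(-0.4226) + b·(0.9063) = −0.16738.
Apparent dip = arctan|0.16738| = 9.5° (true dip is 17.0°, so apparent ≤ true as expected).

9.5°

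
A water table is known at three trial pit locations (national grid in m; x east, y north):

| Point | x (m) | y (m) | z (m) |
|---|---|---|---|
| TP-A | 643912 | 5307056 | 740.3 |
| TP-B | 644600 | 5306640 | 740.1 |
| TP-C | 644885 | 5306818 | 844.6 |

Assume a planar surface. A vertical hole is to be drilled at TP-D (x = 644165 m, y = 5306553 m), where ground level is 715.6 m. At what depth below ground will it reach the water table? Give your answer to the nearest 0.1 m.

Two edge vectors: TP-A→TP-B = (688, -416, -0.2), TP-A→TP-C = (973, -238, 104.3).
Normal n = (TP-A→TP-B) × (TP-A→TP-C) = (-43436.4, -71953, 241024).
So ∂z/∂x = −n_x/n_z = 0.180216078 and ∂z/∂y = −n_y/n_z = 0.298530437.
Intercept c from TP-A: 740.3 − 116043.30 − 1584317.75 = −1699620.74.
At (644165, 5306553): z_contact = 116088.89 + 1584167.59 − 1699620.74 = 635.73 m.
Depth below ground = 715.6 − 635.73 = 79.9 m.

79.9 m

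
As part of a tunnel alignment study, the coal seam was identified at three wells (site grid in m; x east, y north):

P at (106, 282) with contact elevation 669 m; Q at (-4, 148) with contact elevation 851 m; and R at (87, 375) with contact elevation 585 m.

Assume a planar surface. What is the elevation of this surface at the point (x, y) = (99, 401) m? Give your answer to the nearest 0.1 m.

Two edge vectors: P→Q = (-110, -134, 182), P→R = (-19, 93, -84).
Normal n = (P→Q) × (P→R) = (-5670, -12698, -12776).
So ∂z/∂x = −n_x/n_z = −0.44380 and ∂z/∂y = −n_y/n_z = −0.99389.
Intercept c from P: 669 + 47.04 + 280.28 = 996.32.
At (99, 401): z = −43.9 − 398.6 + 996.32 = 553.8 m.

553.8 m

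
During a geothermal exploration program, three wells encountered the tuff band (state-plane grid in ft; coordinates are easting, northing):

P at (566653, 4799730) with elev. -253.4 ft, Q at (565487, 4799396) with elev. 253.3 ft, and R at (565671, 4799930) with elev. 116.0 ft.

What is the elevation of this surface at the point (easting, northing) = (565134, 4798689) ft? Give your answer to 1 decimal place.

478.9 ft

Let the plane be z = a·easting + b·northing + c.
Q−P: −1166a − 334b = 506.7;  R−P: −982a + 200b = 369.4.
Solving gives a = −0.400435505, b = −0.119138328.
Then c = -253.4 − a·566653 − b·4799730 = 798486.39.
At (565134, 4798689): z = −226299.7 − 571707.8 + 798486.39 = 478.9 ft.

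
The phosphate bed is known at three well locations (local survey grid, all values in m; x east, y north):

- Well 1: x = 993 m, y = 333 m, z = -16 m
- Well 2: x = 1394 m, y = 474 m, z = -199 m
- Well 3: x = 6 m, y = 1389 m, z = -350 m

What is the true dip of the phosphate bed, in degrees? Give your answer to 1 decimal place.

31.7°

Let the plane be z = a·x + b·y + c.
Well 2−Well 1: 401a + 141b = −183;  Well 3−Well 1: −987a + 1056b = −334.
Solving gives a = −0.25977, b = −0.55909.
Gradient magnitude |∇z| = √(a² + b²) = √(0.06748 + 0.31258) = 0.61649.
True dip = arctan(0.61649) = 31.7°, dipping toward NNE (azimuth ≈ 025°).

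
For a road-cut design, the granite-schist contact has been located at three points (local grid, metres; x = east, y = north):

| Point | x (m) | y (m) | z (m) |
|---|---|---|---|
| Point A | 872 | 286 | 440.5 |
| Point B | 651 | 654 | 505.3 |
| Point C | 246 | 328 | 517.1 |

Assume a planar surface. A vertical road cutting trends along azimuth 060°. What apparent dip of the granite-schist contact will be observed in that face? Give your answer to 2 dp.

2.65°

Two edge vectors: Point A→Point B = (-221, 368, 64.8), Point A→Point C = (-626, 42, 76.6).
Normal n = (Point A→Point B) × (Point A→Point C) = (25467.2, -23636.2, 221086).
So ∂z/∂x = −n_x/n_z = −0.11519 and ∂z/∂y = −n_y/n_z = 0.10691.
Unit vector along 060° is (sin 60°, cos 60°) = (0.8660, 0.5000).
Slope in that direction = a·(0.8660) + b·(0.5000) = −0.04630.
Apparent dip = arctan|0.04630| = 2.65° (true dip is 8.9°, so apparent ≤ true as expected).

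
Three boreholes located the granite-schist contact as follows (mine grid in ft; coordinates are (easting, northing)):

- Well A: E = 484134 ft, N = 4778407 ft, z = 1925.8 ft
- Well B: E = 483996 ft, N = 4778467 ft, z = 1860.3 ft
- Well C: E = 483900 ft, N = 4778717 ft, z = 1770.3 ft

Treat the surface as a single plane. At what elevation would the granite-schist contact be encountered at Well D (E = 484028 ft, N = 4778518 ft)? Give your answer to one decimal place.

Let the plane be z = a·E + b·N + c.
Well B−Well A: −138a + 60b = −65.5;  Well C−Well A: −234a + 310b = −155.5.
Solving gives a = 0.381871955, b = −0.213361169.
Then c = 1925.8 − a·484134 − b·4778407 = 836575.11.
At (484028, 4778518): z = 184836.7 − 1019550.2 + 836575.11 = 1861.6 ft.

1861.6 ft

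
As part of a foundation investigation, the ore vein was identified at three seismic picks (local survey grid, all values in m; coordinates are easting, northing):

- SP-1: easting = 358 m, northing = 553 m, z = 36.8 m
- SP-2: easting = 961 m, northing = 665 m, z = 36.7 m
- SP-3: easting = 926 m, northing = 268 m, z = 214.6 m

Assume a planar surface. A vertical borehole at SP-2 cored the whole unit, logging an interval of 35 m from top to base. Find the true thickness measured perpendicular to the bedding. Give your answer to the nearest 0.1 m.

31.8 m

Let the plane be z = a·easting + b·northing + c.
SP-2−SP-1: 603a + 112b = −0.1;  SP-3−SP-1: 568a − 285b = 177.8.
Solving gives a = 0.08445, b = −0.45556.
|∇z| = √(a²+b²) = 0.46332, so dip δ = arctan(0.46332) = 24.86°.
True thickness = vertical thickness × cos δ = 35 × cos 24.86° = 31.8 m.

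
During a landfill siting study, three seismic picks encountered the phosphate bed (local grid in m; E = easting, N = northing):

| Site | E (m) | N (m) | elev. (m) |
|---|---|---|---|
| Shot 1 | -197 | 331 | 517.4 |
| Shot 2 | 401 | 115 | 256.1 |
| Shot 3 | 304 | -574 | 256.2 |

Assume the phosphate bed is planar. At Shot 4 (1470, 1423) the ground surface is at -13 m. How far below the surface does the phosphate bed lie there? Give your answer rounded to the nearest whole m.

99 m

Two edge vectors: Shot 1→Shot 2 = (598, -216, -261.3), Shot 1→Shot 3 = (501, -905, -261.2).
Normal n = (Shot 1→Shot 2) × (Shot 1→Shot 3) = (-180057.3, 25286.3, -432974).
So ∂z/∂E = −n_x/n_z = −0.41586 and ∂z/∂N = −n_y/n_z = 0.05840.
Intercept c from Shot 1: 517.4 − 81.92 − 19.33 = 416.14.
At (1470, 1423): z_contact = −611.3 + 83.1 + 416.14 = -112.1 m.
Depth below ground = -13 − (-112.1) = 99 m.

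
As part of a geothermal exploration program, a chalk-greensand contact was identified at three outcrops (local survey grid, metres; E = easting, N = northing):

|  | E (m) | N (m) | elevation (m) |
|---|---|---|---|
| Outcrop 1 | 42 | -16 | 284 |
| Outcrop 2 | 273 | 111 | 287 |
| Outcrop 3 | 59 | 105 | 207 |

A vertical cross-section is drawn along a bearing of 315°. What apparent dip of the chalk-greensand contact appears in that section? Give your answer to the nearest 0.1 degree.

37.5°

Two edge vectors: Outcrop 1→Outcrop 2 = (231, 127, 3), Outcrop 1→Outcrop 3 = (17, 121, -77).
Normal n = (Outcrop 1→Outcrop 2) × (Outcrop 1→Outcrop 3) = (-10142, 17838, 25792).
So ∂z/∂E = −n_x/n_z = 0.39322 and ∂z/∂N = −n_y/n_z = −0.69161.
Unit vector along 315° is (sin 315°, cos 315°) = (-0.7071, 0.7071).
Slope in that direction = a·(-0.7071) + b·(0.7071) = −0.76709.
Apparent dip = arctan|0.76709| = 37.5° (true dip is 38.5°, so apparent ≤ true as expected).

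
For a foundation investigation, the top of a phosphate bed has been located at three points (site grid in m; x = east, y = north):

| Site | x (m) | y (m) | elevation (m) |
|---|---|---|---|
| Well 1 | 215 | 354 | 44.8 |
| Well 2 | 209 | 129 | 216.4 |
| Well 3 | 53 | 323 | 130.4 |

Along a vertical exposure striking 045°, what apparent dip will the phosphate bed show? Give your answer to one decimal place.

Let the plane be z = a·x + b·y + c.
Well 2−Well 1: −6a − 225b = 171.6;  Well 3−Well 1: −162a − 31b = 85.6.
Solving gives a = −0.38441, b = −0.75242.
Unit vector along 045° is (sin 45°, cos 45°) = (0.7071, 0.7071).
Slope in that direction = a·(0.7071) + b·(0.7071) = −0.80386.
Apparent dip = arctan|0.80386| = 38.8° (true dip is 40.2°, so apparent ≤ true as expected).

38.8°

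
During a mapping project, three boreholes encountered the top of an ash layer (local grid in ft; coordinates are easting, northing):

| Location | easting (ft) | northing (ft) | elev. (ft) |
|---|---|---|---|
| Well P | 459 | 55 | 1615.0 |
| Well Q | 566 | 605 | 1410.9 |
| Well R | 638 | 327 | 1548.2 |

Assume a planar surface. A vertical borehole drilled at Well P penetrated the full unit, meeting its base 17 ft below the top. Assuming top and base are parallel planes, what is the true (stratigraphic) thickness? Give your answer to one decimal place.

Two edge vectors: Well P→Well Q = (107, 550, -204.1), Well P→Well R = (179, 272, -66.8).
Normal n = (Well P→Well Q) × (Well P→Well R) = (18775.2, -29386.3, -69346).
So ∂z/∂easting = −n_x/n_z = 0.27075 and ∂z/∂northing = −n_y/n_z = −0.42376.
|∇z| = √(a²+b²) = 0.50287, so dip δ = arctan(0.50287) = 26.70°.
True thickness = vertical thickness × cos δ = 17 × cos 26.70° = 15.2 ft.

15.2 ft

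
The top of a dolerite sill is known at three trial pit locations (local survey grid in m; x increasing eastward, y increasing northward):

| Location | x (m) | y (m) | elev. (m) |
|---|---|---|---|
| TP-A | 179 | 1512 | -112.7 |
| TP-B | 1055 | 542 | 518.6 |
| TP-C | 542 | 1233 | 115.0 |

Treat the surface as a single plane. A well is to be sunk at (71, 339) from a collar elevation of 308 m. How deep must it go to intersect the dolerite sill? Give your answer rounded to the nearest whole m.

Two edge vectors: TP-A→TP-B = (876, -970, 631.3), TP-A→TP-C = (363, -279, 227.7).
Normal n = (TP-A→TP-B) × (TP-A→TP-C) = (-44736.3, 29696.7, 107706).
So ∂z/∂x = −n_x/n_z = 0.41536 and ∂z/∂y = −n_y/n_z = −0.27572.
Intercept c from TP-A: -112.7 − 74.35 + 416.89 = 229.84.
At (71, 339): z_contact = 29.5 − 93.5 + 229.84 = 165.9 m.
Depth below ground = 308 − 165.9 = 142 m.

142 m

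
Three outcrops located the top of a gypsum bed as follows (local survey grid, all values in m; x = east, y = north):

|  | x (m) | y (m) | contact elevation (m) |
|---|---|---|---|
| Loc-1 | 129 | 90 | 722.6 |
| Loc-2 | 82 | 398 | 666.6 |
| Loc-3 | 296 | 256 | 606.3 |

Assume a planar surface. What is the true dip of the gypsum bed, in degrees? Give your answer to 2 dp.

Two edge vectors: Loc-1→Loc-2 = (-47, 308, -56), Loc-1→Loc-3 = (167, 166, -116.3).
Normal n = (Loc-1→Loc-2) × (Loc-1→Loc-3) = (-26524.4, -14818.1, -59238).
So ∂z/∂x = −n_x/n_z = −0.44776 and ∂z/∂y = −n_y/n_z = −0.25015.
Gradient magnitude |∇z| = √(a² + b²) = √(0.20049 + 0.06257) = 0.51290.
True dip = arctan(0.51290) = 27.15°, dipping toward ENE (azimuth ≈ 061°).

27.15°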